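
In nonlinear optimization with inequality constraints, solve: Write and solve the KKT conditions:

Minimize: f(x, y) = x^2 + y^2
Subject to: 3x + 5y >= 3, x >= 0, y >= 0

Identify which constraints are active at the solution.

KKT conditions for min x^2 + y^2 s.t. 3x + 5y >= 3, x >= 0, y >= 0:
Stationarity: 2x = mu*3 + mu_x, 2y = mu*5 + mu_y, with mu, mu_x, mu_y >= 0
Complementary slackness: mu*(3x + 5y - 3) = 0, mu_x*x = 0, mu_y*y = 0
(0, 0) is infeasible (3*0 + 5*0 < 3), so if mu = 0 stationarity would force x = mu_x/2 >= 0, y = mu_y/2 >= 0 with mu_x*x = mu_y*y = 0, i.e. x = y = 0: contradiction. Hence mu > 0 and 3x + 5y = 3 is active.
Try x > 0, y > 0 (so mu_x = mu_y = 0): x = 3*mu/2, y = 5*mu/2
Substitute: 3*(3*mu/2) + 5*(5*mu/2) = 3
  mu*34/2 = 3 => mu = 3/17
x* = 9/34 > 0, y* = 15/34 > 0, consistent with mu_x = mu_y = 0.
f is convex and the constraints are linear, so this KKT point is the global minimum.
f* = 9/34
Active constraints: 3x + 5y >= 3 (holds with equality, mu = 3/17 > 0); x >= 0 and y >= 0 are inactive (mu_x = mu_y = 0).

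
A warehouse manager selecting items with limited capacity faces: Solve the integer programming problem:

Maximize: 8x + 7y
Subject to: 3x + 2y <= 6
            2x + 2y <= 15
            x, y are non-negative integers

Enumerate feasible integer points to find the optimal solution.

Constraint 1: 3x + 2y <= 6
Constraint 2: 2x + 2y <= 15
Feasible x range (need y >= 0): 0 <= x <= min(6/3, 15/2) => x in {0, ..., 2}.
Enumerate feasible integer points row by row (the coefficient of y is 7 > 0, so for each x the largest feasible y gives the best value):
  x = 0: y <= min((6 - 3*0)/2, (15 - 2*0)/2) => y in {0, ..., 3}; best 8*0 + 7*3 = 21
  x = 1: y <= min((6 - 3*1)/2, (15 - 2*1)/2) => y in {0, ..., 1}; best 8*1 + 7*1 = 15
  x = 2: y <= min((6 - 3*2)/2, (15 - 2*2)/2) => y in {0}; best 8*2 + 7*0 = 16
The maximum 8x + 7y = 21 is achieved at x = 0, y = 3.
Check: 3*0 + 2*3 = 6 <= 6 and 2*0 + 2*3 = 6 <= 15.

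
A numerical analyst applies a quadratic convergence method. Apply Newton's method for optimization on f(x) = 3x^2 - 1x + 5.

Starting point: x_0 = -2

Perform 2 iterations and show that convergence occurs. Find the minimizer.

f(x) = 3x^2 - 1x + 5, f'(x) = 6x + (-1), f''(x) = 6
Step 1: f'(-2) = -13, x_1 = -2 - -13/6 = 1/6
Step 2: f'(1/6) = 0, x_2 = 1/6 (converged)
Newton's method converges in 1 step for quadratics.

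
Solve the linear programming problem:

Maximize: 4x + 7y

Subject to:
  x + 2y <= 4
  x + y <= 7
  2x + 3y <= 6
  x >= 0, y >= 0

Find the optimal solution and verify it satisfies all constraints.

Feasible vertices: (0, 0), (0, 2), (3, 0)
Objective 4x + 7y at each vertex:
  (0, 0): 0
  (0, 2): 14
  (3, 0): 12
Maximum is 14 at (0, 2).
Verify constraints at (x, y) = (0, 2):
  1*0 + 2*2 = 4 <= 4 (active)
  1*0 + 1*2 = 2 <= 7
  2*0 + 3*2 = 6 <= 6 (active)
  x = 0 >= 0, y = 2 >= 0. All constraints satisfied.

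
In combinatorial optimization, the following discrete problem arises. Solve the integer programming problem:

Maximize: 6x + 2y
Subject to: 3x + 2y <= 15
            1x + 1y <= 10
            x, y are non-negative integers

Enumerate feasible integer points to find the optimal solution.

Constraint 1: 3x + 2y <= 15
Constraint 2: 1x + 1y <= 10
Feasible x range (need y >= 0): 0 <= x <= min(15/3, 10/1) => x in {0, ..., 5}.
Enumerate feasible integer points row by row (the coefficient of y is 2 > 0, so for each x the largest feasible y gives the best value):
  x = 0: y <= min((15 - 3*0)/2, (10 - 1*0)/1) => y in {0, ..., 7}; best 6*0 + 2*7 = 14
  x = 1: y <= min((15 - 3*1)/2, (10 - 1*1)/1) => y in {0, ..., 6}; best 6*1 + 2*6 = 18
  x = 2: y <= min((15 - 3*2)/2, (10 - 1*2)/1) => y in {0, ..., 4}; best 6*2 + 2*4 = 20
  x = 3: y <= min((15 - 3*3)/2, (10 - 1*3)/1) => y in {0, ..., 3}; best 6*3 + 2*3 = 24
  x = 4: y <= min((15 - 3*4)/2, (10 - 1*4)/1) => y in {0, ..., 1}; best 6*4 + 2*1 = 26
  x = 5: y <= min((15 - 3*5)/2, (10 - 1*5)/1) => y in {0}; best 6*5 + 2*0 = 30
The maximum 6x + 2y = 30 is achieved at x = 5, y = 0.
Check: 3*5 + 2*0 = 15 <= 15 and 1*5 + 1*0 = 5 <= 10.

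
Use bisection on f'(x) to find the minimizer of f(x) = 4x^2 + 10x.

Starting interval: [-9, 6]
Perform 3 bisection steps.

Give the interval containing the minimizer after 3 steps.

Finding critical point of f(x) = 4x^2 + 10x using bisection on f'(x) = 8x + 10.
f'(x) = 0 when x = -5/4.
Starting interval: [-9, 6]
Step 1: mid = -3/2, f'(mid) = -2, new interval = [-3/2, 6]
Step 2: mid = 9/4, f'(mid) = 28, new interval = [-3/2, 9/4]
Step 3: mid = 3/8, f'(mid) = 13, new interval = [-3/2, 3/8]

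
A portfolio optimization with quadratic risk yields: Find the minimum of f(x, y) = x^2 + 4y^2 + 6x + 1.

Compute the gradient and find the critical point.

f(x,y) = x^2 + 4y^2 + 6x + 1
df/dx = 2x + (6) = 0  =>  x = -3
df/dy = 8y + (0) = 0  =>  y = 0
f(-3, 0) = 1*(-3)^2 + 4*(0)^2 + 6*(-3) + 1 = -8
Hessian is diagonal with entries 2, 8 > 0, so this is a minimum.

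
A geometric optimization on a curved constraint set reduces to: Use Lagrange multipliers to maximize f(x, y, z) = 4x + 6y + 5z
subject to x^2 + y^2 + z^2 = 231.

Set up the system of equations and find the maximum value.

Lagrange conditions: 4 = 2*lambda*x, 6 = 2*lambda*y, 5 = 2*lambda*z
So x:4 = y:6 = z:5, i.e. x = 4t, y = 6t, z = 5t
Constraint: t^2*(4^2 + 6^2 + 5^2) = 231
  t^2 * 77 = 231  =>  t = sqrt(3)
Maximum = 4*4t + 6*6t + 5*5t = 77*sqrt(3) = sqrt(17787)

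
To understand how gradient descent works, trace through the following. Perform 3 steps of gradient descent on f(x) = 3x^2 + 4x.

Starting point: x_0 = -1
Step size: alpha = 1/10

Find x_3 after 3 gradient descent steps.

f(x) = 3x^2 + 4x, f'(x) = 6x + (4)
Step 1: f'(-1) = -2, x_1 = -1 - 1/10 * -2 = -4/5
Step 2: f'(-4/5) = -4/5, x_2 = -4/5 - 1/10 * -4/5 = -18/25
Step 3: f'(-18/25) = -8/25, x_3 = -18/25 - 1/10 * -8/25 = -86/125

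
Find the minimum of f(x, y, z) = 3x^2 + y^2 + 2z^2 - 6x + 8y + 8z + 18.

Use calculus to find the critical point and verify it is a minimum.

f(x,y,z) = 3x^2 + y^2 + 2z^2 - 6x + 8y + 8z + 18
df/dx = 6x + (-6) = 0 => x = 1
df/dy = 2y + (8) = 0 => y = -4
df/dz = 4z + (8) = 0 => z = -2
f(1,-4,-2) = 3*(1)^2 + 1*(-4)^2 + 2*(-2)^2 + -6*(1) + 8*(-4) + 8*(-2) + 18 = -9
Hessian is diagonal with entries 6, 2, 4 > 0, confirmed minimum.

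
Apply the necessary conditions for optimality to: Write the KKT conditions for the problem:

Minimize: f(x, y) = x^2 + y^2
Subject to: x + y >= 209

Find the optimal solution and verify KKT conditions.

KKT conditions for min x^2 + y^2 s.t. x + y >= 209:
Stationarity: 2x = mu, 2y = mu
So x = y = mu/2.
Complementary slackness: mu*(x + y - 209) = 0
Primal feasibility: x + y >= 209; dual feasibility: mu >= 0
If mu = 0 then x = y = 0, but 0 + 0 < 209 is infeasible, so the constraint is active.
Constraint active: x + y = 2*(mu/2) = 209 => mu = 209
x = y = 209/2, f = 43681/2
Verify: stationarity 2*(209/2) = 209 = mu; primal 209/2 + 209/2 = 209 >= 209; dual mu = 209 >= 0; complementary slackness 209*(209 - 209) = 0. All KKT conditions hold.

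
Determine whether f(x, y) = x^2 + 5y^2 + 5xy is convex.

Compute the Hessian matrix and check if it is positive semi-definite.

f(x,y) = x^2 + 5y^2 + 5xy
Hessian H = [[2, 5], [5, 10]]
trace(H) = 12, det(H) = -5
Eigenvalues: (12 +/- sqrt(164)) / 2 = 12.4, -0.4031
Since not both eigenvalues positive, f is neither convex nor concave.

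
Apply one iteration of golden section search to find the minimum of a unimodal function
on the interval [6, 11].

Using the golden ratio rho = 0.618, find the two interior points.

Golden section search on [6, 11].
Golden ratio rho = 0.618 (approx).
Interior points:
  x_1 = 6 + (1-0.618)*5 = 7.9100
  x_2 = 6 + 0.618*5 = 9.0900
Compare f(x_1) and f(x_2) to determine which subinterval to keep.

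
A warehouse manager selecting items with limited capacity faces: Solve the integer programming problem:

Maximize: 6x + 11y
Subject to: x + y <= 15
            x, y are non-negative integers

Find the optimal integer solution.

Objective: 6x + 11y, constraint: x + y <= 15
Coefficient of y is 11 > coefficient of x is 6, so allocate the entire budget to y.
Optimal: x = 0, y = 15, value = 165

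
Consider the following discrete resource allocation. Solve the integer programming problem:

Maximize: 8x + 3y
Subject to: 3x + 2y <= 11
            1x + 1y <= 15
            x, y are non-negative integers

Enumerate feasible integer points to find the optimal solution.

Constraint 1: 3x + 2y <= 11
Constraint 2: 1x + 1y <= 15
Feasible x range (need y >= 0): 0 <= x <= min(11/3, 15/1) => x in {0, ..., 3}.
Enumerate feasible integer points row by row (the coefficient of y is 3 > 0, so for each x the largest feasible y gives the best value):
  x = 0: y <= min((11 - 3*0)/2, (15 - 1*0)/1) => y in {0, ..., 5}; best 8*0 + 3*5 = 15
  x = 1: y <= min((11 - 3*1)/2, (15 - 1*1)/1) => y in {0, ..., 4}; best 8*1 + 3*4 = 20
  x = 2: y <= min((11 - 3*2)/2, (15 - 1*2)/1) => y in {0, ..., 2}; best 8*2 + 3*2 = 22
  x = 3: y <= min((11 - 3*3)/2, (15 - 1*3)/1) => y in {0, ..., 1}; best 8*3 + 3*1 = 27
The maximum 8x + 3y = 27 is achieved at x = 3, y = 1.
Check: 3*3 + 2*1 = 11 <= 11 and 1*3 + 1*1 = 4 <= 15.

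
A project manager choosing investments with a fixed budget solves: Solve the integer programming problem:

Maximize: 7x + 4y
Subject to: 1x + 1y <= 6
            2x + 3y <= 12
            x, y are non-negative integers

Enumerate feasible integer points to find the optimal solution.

Constraint 1: 1x + 1y <= 6
Constraint 2: 2x + 3y <= 12
Feasible x range (need y >= 0): 0 <= x <= min(6/1, 12/2) => x in {0, ..., 6}.
Enumerate feasible integer points row by row (the coefficient of y is 4 > 0, so for each x the largest feasible y gives the best value):
  x = 0: y <= min((6 - 1*0)/1, (12 - 2*0)/3) => y in {0, ..., 4}; best 7*0 + 4*4 = 16
  x = 1: y <= min((6 - 1*1)/1, (12 - 2*1)/3) => y in {0, ..., 3}; best 7*1 + 4*3 = 19
  x = 2: y <= min((6 - 1*2)/1, (12 - 2*2)/3) => y in {0, ..., 2}; best 7*2 + 4*2 = 22
  x = 3: y <= min((6 - 1*3)/1, (12 - 2*3)/3) => y in {0, ..., 2}; best 7*3 + 4*2 = 29
  x = 4: y <= min((6 - 1*4)/1, (12 - 2*4)/3) => y in {0, ..., 1}; best 7*4 + 4*1 = 32
  x = 5: y <= min((6 - 1*5)/1, (12 - 2*5)/3) => y in {0}; best 7*5 + 4*0 = 35
  x = 6: y <= min((6 - 1*6)/1, (12 - 2*6)/3) => y in {0}; best 7*6 + 4*0 = 42
The maximum 7x + 4y = 42 is achieved at x = 6, y = 0.
Check: 1*6 + 1*0 = 6 <= 6 and 2*6 + 3*0 = 12 <= 12.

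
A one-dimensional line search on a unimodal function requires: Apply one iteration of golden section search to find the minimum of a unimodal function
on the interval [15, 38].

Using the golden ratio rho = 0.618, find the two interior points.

Golden section search on [15, 38].
Golden ratio rho = 0.618 (approx).
Interior points:
  x_1 = 15 + (1-0.618)*23 = 23.7860
  x_2 = 15 + 0.618*23 = 29.2140
Compare f(x_1) and f(x_2) to determine which subinterval to keep.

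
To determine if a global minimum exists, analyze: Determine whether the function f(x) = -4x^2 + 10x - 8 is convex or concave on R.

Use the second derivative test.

f(x) = -4x^2 + 10x - 8
f'(x) = -8x + 10
f''(x) = -8
Since f''(x) = -8 < 0 for all x, f is concave on R.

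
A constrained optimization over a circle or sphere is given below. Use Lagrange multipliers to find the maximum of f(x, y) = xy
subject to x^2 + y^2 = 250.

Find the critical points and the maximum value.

Lagrange conditions: y = 2*lambda*x and x = 2*lambda*y
If x = 0 then y = 0, violating the constraint, so x, y != 0.
Dividing: y/x = x/y => x^2 = y^2 => y = x or y = -x
Constraint: 2x^2 = 250 => x^2 = 125 => x = +/-sqrt(125)
Critical points: (sqrt(125), sqrt(125)), (-sqrt(125), -sqrt(125)), (sqrt(125), -sqrt(125)), (-sqrt(125), sqrt(125))
  y = x:  xy = x^2 = 125  at (sqrt(125), sqrt(125)) and (-sqrt(125), -sqrt(125))
  y = -x: xy = -x^2 = -125 at (sqrt(125), -sqrt(125)) and (-sqrt(125), sqrt(125))
Maximum xy = 125 at (sqrt(125), sqrt(125)) and (-sqrt(125), -sqrt(125))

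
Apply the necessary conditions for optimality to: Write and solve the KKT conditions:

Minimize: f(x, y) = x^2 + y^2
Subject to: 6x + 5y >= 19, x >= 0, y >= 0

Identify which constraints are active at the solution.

KKT conditions for min x^2 + y^2 s.t. 6x + 5y >= 19, x >= 0, y >= 0:
Stationarity: 2x = mu*6 + mu_x, 2y = mu*5 + mu_y, with mu, mu_x, mu_y >= 0
Complementary slackness: mu*(6x + 5y - 19) = 0, mu_x*x = 0, mu_y*y = 0
(0, 0) is infeasible (6*0 + 5*0 < 19), so if mu = 0 stationarity would force x = mu_x/2 >= 0, y = mu_y/2 >= 0 with mu_x*x = mu_y*y = 0, i.e. x = y = 0: contradiction. Hence mu > 0 and 6x + 5y = 19 is active.
Try x > 0, y > 0 (so mu_x = mu_y = 0): x = 6*mu/2, y = 5*mu/2
Substitute: 6*(6*mu/2) + 5*(5*mu/2) = 19
  mu*61/2 = 19 => mu = 38/61
x* = 114/61 > 0, y* = 95/61 > 0, consistent with mu_x = mu_y = 0.
f is convex and the constraints are linear, so this KKT point is the global minimum.
f* = 361/61
Active constraints: 6x + 5y >= 19 (holds with equality, mu = 38/61 > 0); x >= 0 and y >= 0 are inactive (mu_x = mu_y = 0).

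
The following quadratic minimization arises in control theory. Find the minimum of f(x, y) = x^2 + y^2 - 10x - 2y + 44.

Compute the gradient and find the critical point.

f(x,y) = x^2 + y^2 - 10x - 2y + 44
df/dx = 2x + (-10) = 0  =>  x = 5
df/dy = 2y + (-2) = 0  =>  y = 1
f(5, 1) = 1*(5)^2 + 1*(1)^2 + -10*(5) + -2*(1) + 44 = 18
Hessian is diagonal with entries 2, 2 > 0, so this is a minimum.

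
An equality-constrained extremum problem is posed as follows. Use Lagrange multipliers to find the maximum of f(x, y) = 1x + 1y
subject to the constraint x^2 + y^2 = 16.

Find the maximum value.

Set up Lagrange conditions: grad f = lambda * grad g
  1 = 2*lambda*x
  1 = 2*lambda*y
From these: x/y = 1/1, so x = 1t, y = 1t for some t.
Substitute into constraint: (1t)^2 + (1t)^2 = 16
  t^2 * 2 = 16
  t = sqrt(16/2)
Maximum = 1*x + 1*y = (1^2 + 1^2)*t = 2 * sqrt(16/2) = sqrt(32)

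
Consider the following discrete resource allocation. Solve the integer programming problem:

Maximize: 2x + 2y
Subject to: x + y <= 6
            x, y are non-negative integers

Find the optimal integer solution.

Objective: 2x + 2y, constraint: x + y <= 6
Coefficient of x is 2 >= coefficient of y is 2, so allocate the entire budget to x.
Optimal: x = 6, y = 0, value = 12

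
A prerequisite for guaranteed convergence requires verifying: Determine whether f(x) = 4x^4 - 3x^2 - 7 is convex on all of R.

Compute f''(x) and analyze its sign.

f(x) = 4x^4 - 3x^2 - 7
f'(x) = 16x^3 + -6x
f''(x) = 48x^2 + -6
f''(0) = -6 < 0, so not convex near x = 0
Therefore, f is not globally convex on R.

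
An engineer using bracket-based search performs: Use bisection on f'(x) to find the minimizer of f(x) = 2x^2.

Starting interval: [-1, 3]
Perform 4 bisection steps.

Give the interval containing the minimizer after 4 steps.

Finding critical point of f(x) = 2x^2 using bisection on f'(x) = 4x + 0.
f'(x) = 0 when x = 0.
Starting interval: [-1, 3]
Step 1: mid = 1, f'(mid) = 4, new interval = [-1, 1]
Step 2: mid = 0, f'(mid) = 0, new interval = [0, 0]
Step 3: mid = 0, f'(mid) = 0, new interval = [0, 0]
Step 4: mid = 0, f'(mid) = 0, new interval = [0, 0]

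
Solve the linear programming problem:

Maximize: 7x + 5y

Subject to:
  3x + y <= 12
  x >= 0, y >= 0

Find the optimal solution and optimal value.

The feasible region has vertices at [(0, 0), (4, 0), (0, 12)].
Checking objective 7x + 5y at each vertex:
  (0, 0): 7*0 + 5*0 = 0
  (4, 0): 7*4 + 5*0 = 28
  (0, 12): 7*0 + 5*12 = 60
Maximum is 60 at (0, 12).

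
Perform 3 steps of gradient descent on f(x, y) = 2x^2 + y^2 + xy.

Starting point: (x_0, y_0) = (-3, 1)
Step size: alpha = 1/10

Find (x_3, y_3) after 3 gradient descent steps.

f(x,y) = 2x^2 + y^2 + xy
grad_x = 4x + 1y, grad_y = 2y + 1x
Step 1: grad = (-11, -1), (-19/10, 11/10)
Step 2: grad = (-13/2, 3/10), (-5/4, 107/100)
Step 3: grad = (-393/100, 89/100), (-857/1000, 981/1000)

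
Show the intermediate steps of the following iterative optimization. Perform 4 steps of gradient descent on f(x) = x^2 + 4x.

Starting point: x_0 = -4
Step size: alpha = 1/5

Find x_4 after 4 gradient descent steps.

f(x) = x^2 + 4x, f'(x) = 2x + (4)
Step 1: f'(-4) = -4, x_1 = -4 - 1/5 * -4 = -16/5
Step 2: f'(-16/5) = -12/5, x_2 = -16/5 - 1/5 * -12/5 = -68/25
Step 3: f'(-68/25) = -36/25, x_3 = -68/25 - 1/5 * -36/25 = -304/125
Step 4: f'(-304/125) = -108/125, x_4 = -304/125 - 1/5 * -108/125 = -1412/625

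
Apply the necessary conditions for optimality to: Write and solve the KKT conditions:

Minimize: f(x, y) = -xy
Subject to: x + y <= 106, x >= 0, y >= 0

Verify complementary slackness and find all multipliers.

Problem: min -xy s.t. x + y <= 106 (multiplier lambda), x >= 0 (mu_x), y >= 0 (mu_y)
KKT stationarity: -y + lambda - mu_x = 0, -x + lambda - mu_y = 0, with lambda, mu_x, mu_y >= 0
Complementary slackness: lambda*(x + y - 106) = 0, mu_x*x = 0, mu_y*y = 0
If lambda = 0: y = -mu_x <= 0 and x = -mu_y <= 0 force x = y = 0 with f = 0; but x = y = 53 is feasible with f = -2809 < 0, so this is not the minimum. Hence lambda > 0 and x + y = 106.
Try x > 0, y > 0 (so mu_x = mu_y = 0): y = lambda, x = lambda => x = y = lambda
x + y = 106 => 2*lambda = 106 => lambda = 53
x* = y* = 53 > 0, consistent with mu_x = mu_y = 0.
(Any feasible point with x = 0 or y = 0 has f = 0 > -2809, so the minimum is not on those boundaries.)
min(-xy) = -2809 (i.e. max xy = 2809)
Multipliers: lambda = 53, mu_x = 0, mu_y = 0
Complementary slackness: lambda*(x + y - 106) = 53*(53 + 53 - 106) = 0, mu_x*x = 0*53 = 0, mu_y*y = 0*53 = 0. Satisfied.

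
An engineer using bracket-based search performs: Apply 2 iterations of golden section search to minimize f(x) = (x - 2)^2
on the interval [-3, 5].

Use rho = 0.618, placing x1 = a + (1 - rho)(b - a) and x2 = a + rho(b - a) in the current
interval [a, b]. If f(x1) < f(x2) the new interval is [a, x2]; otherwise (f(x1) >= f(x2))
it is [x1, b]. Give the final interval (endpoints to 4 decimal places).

Golden section search for min of f(x) = (x - 2)^2 on [-3, 5].
Each step: x1 = a + (1 - rho)(b - a), x2 = a + rho(b - a); if f(x1) < f(x2) keep [a, x2], otherwise keep [x1, b].
Step 1: [-3.0000, 5.0000], x1=0.0560 (f=3.7791), x2=1.9440 (f=0.0031); f(x1) > f(x2) => keep [0.0560, 5.0000]
Step 2: [0.0560, 5.0000], x1=1.9446 (f=0.0031), x2=3.1114 (f=1.2352); f(x1) < f(x2) => keep [0.0560, 3.1114]
Final interval: [0.0560, 3.1114]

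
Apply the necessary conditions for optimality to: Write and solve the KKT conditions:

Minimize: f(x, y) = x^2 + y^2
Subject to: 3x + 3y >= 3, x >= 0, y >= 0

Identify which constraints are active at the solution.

KKT conditions for min x^2 + y^2 s.t. 3x + 3y >= 3, x >= 0, y >= 0:
Stationarity: 2x = mu*3 + mu_x, 2y = mu*3 + mu_y, with mu, mu_x, mu_y >= 0
Complementary slackness: mu*(3x + 3y - 3) = 0, mu_x*x = 0, mu_y*y = 0
(0, 0) is infeasible (3*0 + 3*0 < 3), so if mu = 0 stationarity would force x = mu_x/2 >= 0, y = mu_y/2 >= 0 with mu_x*x = mu_y*y = 0, i.e. x = y = 0: contradiction. Hence mu > 0 and 3x + 3y = 3 is active.
Try x > 0, y > 0 (so mu_x = mu_y = 0): x = 3*mu/2, y = 3*mu/2
Substitute: 3*(3*mu/2) + 3*(3*mu/2) = 3
  mu*18/2 = 3 => mu = 1/3
x* = 1/2 > 0, y* = 1/2 > 0, consistent with mu_x = mu_y = 0.
f is convex and the constraints are linear, so this KKT point is the global minimum.
f* = 1/2
Active constraints: 3x + 3y >= 3 (holds with equality, mu = 1/3 > 0); x >= 0 and y >= 0 are inactive (mu_x = mu_y = 0).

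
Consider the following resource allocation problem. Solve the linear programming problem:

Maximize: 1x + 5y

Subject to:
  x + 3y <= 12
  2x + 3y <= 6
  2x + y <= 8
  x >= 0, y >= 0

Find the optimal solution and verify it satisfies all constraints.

Feasible vertices: (0, 0), (0, 2), (3, 0)
Objective 1x + 5y at each vertex:
  (0, 0): 0
  (0, 2): 10
  (3, 0): 3
Maximum is 10 at (0, 2).
Verify constraints at (x, y) = (0, 2):
  1*0 + 3*2 = 6 <= 12
  2*0 + 3*2 = 6 <= 6 (active)
  2*0 + 1*2 = 2 <= 8
  x = 0 >= 0, y = 2 >= 0. All constraints satisfied.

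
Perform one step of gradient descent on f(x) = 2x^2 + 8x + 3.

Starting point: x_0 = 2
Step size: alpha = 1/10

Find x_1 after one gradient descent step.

f(x) = 2x^2 + 8x + 3
f'(x) = 4x + 8
f'(2) = 4*2 + (8) = 16
x_1 = x_0 - alpha * f'(x_0) = 2 - 1/10 * 16 = 2/5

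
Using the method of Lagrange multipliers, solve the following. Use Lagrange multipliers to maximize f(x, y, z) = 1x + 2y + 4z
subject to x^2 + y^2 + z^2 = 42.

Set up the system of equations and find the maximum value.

Lagrange conditions: 1 = 2*lambda*x, 2 = 2*lambda*y, 4 = 2*lambda*z
So x:1 = y:2 = z:4, i.e. x = 1t, y = 2t, z = 4t
Constraint: t^2*(1^2 + 2^2 + 4^2) = 42
  t^2 * 21 = 42  =>  t = sqrt(2)
Maximum = 1*1t + 2*2t + 4*4t = 21*sqrt(2) = sqrt(882)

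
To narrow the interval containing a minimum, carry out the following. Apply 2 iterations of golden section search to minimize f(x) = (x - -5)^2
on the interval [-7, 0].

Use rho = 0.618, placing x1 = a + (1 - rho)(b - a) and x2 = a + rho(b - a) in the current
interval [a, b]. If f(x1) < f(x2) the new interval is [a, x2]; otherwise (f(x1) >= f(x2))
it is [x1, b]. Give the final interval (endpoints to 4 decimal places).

Golden section search for min of f(x) = (x - -5)^2 on [-7, 0].
Each step: x1 = a + (1 - rho)(b - a), x2 = a + rho(b - a); if f(x1) < f(x2) keep [a, x2], otherwise keep [x1, b].
Step 1: [-7.0000, 0.0000], x1=-4.3260 (f=0.4543), x2=-2.6740 (f=5.4103); f(x1) < f(x2) => keep [-7.0000, -2.6740]
Step 2: [-7.0000, -2.6740], x1=-5.3475 (f=0.1207), x2=-4.3265 (f=0.4536); f(x1) < f(x2) => keep [-7.0000, -4.3265]
Final interval: [-7.0000, -4.3265]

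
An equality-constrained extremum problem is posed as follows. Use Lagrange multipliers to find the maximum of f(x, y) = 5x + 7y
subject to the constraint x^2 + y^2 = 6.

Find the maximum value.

Set up Lagrange conditions: grad f = lambda * grad g
  5 = 2*lambda*x
  7 = 2*lambda*y
From these: x/y = 5/7, so x = 5t, y = 7t for some t.
Substitute into constraint: (5t)^2 + (7t)^2 = 6
  t^2 * 74 = 6
  t = sqrt(6/74)
Maximum = 5*x + 7*y = (5^2 + 7^2)*t = 74 * sqrt(6/74) = sqrt(444)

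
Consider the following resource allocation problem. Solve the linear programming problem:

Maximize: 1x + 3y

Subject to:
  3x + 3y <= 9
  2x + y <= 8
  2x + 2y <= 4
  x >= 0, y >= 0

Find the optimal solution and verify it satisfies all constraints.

Feasible vertices: (0, 0), (0, 2), (2, 0)
Objective 1x + 3y at each vertex:
  (0, 0): 0
  (0, 2): 6
  (2, 0): 2
Maximum is 6 at (0, 2).
Verify constraints at (x, y) = (0, 2):
  3*0 + 3*2 = 6 <= 9
  2*0 + 1*2 = 2 <= 8
  2*0 + 2*2 = 4 <= 4 (active)
  x = 0 >= 0, y = 2 >= 0. All constraints satisfied.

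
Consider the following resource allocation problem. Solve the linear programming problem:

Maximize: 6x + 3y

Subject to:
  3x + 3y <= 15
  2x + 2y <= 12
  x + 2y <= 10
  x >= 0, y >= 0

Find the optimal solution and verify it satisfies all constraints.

Feasible vertices: (0, 0), (0, 5), (5, 0)
Objective 6x + 3y at each vertex:
  (0, 0): 0
  (0, 5): 15
  (5, 0): 30
Maximum is 30 at (5, 0).
Verify constraints at (x, y) = (5, 0):
  3*5 + 3*0 = 15 <= 15 (active)
  2*5 + 2*0 = 10 <= 12
  1*5 + 2*0 = 5 <= 10
  x = 5 >= 0, y = 0 >= 0. All constraints satisfied.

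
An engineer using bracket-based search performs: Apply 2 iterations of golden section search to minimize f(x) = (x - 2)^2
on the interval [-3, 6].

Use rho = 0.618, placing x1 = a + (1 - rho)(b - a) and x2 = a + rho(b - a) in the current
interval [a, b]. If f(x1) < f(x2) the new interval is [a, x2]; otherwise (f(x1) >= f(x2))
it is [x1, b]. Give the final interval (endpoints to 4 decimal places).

Golden section search for min of f(x) = (x - 2)^2 on [-3, 6].
Each step: x1 = a + (1 - rho)(b - a), x2 = a + rho(b - a); if f(x1) < f(x2) keep [a, x2], otherwise keep [x1, b].
Step 1: [-3.0000, 6.0000], x1=0.4380 (f=2.4398), x2=2.5620 (f=0.3158); f(x1) > f(x2) => keep [0.4380, 6.0000]
Step 2: [0.4380, 6.0000], x1=2.5627 (f=0.3166), x2=3.8753 (f=3.5168); f(x1) < f(x2) => keep [0.4380, 3.8753]
Final interval: [0.4380, 3.8753]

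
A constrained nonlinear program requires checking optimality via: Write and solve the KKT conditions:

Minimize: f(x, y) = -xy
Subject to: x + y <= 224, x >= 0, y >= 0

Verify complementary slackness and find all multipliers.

Problem: min -xy s.t. x + y <= 224 (multiplier lambda), x >= 0 (mu_x), y >= 0 (mu_y)
KKT stationarity: -y + lambda - mu_x = 0, -x + lambda - mu_y = 0, with lambda, mu_x, mu_y >= 0
Complementary slackness: lambda*(x + y - 224) = 0, mu_x*x = 0, mu_y*y = 0
If lambda = 0: y = -mu_x <= 0 and x = -mu_y <= 0 force x = y = 0 with f = 0; but x = y = 112 is feasible with f = -12544 < 0, so this is not the minimum. Hence lambda > 0 and x + y = 224.
Try x > 0, y > 0 (so mu_x = mu_y = 0): y = lambda, x = lambda => x = y = lambda
x + y = 224 => 2*lambda = 224 => lambda = 112
x* = y* = 112 > 0, consistent with mu_x = mu_y = 0.
(Any feasible point with x = 0 or y = 0 has f = 0 > -12544, so the minimum is not on those boundaries.)
min(-xy) = -12544 (i.e. max xy = 12544)
Multipliers: lambda = 112, mu_x = 0, mu_y = 0
Complementary slackness: lambda*(x + y - 224) = 112*(112 + 112 - 224) = 0, mu_x*x = 0*112 = 0, mu_y*y = 0*112 = 0. Satisfied.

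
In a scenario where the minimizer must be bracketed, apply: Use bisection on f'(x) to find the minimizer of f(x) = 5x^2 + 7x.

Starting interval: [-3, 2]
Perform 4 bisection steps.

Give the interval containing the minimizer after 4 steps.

Finding critical point of f(x) = 5x^2 + 7x using bisection on f'(x) = 10x + 7.
f'(x) = 0 when x = -7/10.
Starting interval: [-3, 2]
Step 1: mid = -1/2, f'(mid) = 2, new interval = [-3, -1/2]
Step 2: mid = -7/4, f'(mid) = -21/2, new interval = [-7/4, -1/2]
Step 3: mid = -9/8, f'(mid) = -17/4, new interval = [-9/8, -1/2]
Step 4: mid = -13/16, f'(mid) = -9/8, new interval = [-13/16, -1/2]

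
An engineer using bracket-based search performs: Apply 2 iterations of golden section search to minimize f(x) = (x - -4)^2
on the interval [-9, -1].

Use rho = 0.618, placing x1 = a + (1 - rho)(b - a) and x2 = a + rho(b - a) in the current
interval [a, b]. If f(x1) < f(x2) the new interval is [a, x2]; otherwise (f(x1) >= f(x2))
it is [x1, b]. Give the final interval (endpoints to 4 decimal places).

Golden section search for min of f(x) = (x - -4)^2 on [-9, -1].
Each step: x1 = a + (1 - rho)(b - a), x2 = a + rho(b - a); if f(x1) < f(x2) keep [a, x2], otherwise keep [x1, b].
Step 1: [-9.0000, -1.0000], x1=-5.9440 (f=3.7791), x2=-4.0560 (f=0.0031); f(x1) > f(x2) => keep [-5.9440, -1.0000]
Step 2: [-5.9440, -1.0000], x1=-4.0554 (f=0.0031), x2=-2.8886 (f=1.2352); f(x1) < f(x2) => keep [-5.9440, -2.8886]
Final interval: [-5.9440, -2.8886]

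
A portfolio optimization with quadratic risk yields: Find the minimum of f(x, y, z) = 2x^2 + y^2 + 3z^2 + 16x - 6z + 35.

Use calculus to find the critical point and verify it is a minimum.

f(x,y,z) = 2x^2 + y^2 + 3z^2 + 16x - 6z + 35
df/dx = 4x + (16) = 0 => x = -4
df/dy = 2y + (0) = 0 => y = 0
df/dz = 6z + (-6) = 0 => z = 1
f(-4,0,1) = 2*(-4)^2 + 1*(0)^2 + 3*(1)^2 + 16*(-4) + -6*(1) + 35 = 0
Hessian is diagonal with entries 4, 2, 6 > 0, confirmed minimum.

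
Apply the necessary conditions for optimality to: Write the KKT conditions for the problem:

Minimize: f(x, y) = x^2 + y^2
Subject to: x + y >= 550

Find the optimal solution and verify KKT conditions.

KKT conditions for min x^2 + y^2 s.t. x + y >= 550:
Stationarity: 2x = mu, 2y = mu
So x = y = mu/2.
Complementary slackness: mu*(x + y - 550) = 0
Primal feasibility: x + y >= 550; dual feasibility: mu >= 0
If mu = 0 then x = y = 0, but 0 + 0 < 550 is infeasible, so the constraint is active.
Constraint active: x + y = 2*(mu/2) = 550 => mu = 550
x = y = 275, f = 151250
Verify: stationarity 2*275 = 550 = mu; primal 275 + 275 = 550 >= 550; dual mu = 550 >= 0; complementary slackness 550*(550 - 550) = 0. All KKT conditions hold.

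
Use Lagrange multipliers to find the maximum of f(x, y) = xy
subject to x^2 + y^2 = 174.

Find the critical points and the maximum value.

Lagrange conditions: y = 2*lambda*x and x = 2*lambda*y
If x = 0 then y = 0, violating the constraint, so x, y != 0.
Dividing: y/x = x/y => x^2 = y^2 => y = x or y = -x
Constraint: 2x^2 = 174 => x^2 = 87 => x = +/-sqrt(87)
Critical points: (sqrt(87), sqrt(87)), (-sqrt(87), -sqrt(87)), (sqrt(87), -sqrt(87)), (-sqrt(87), sqrt(87))
  y = x:  xy = x^2 = 87  at (sqrt(87), sqrt(87)) and (-sqrt(87), -sqrt(87))
  y = -x: xy = -x^2 = -87 at (sqrt(87), -sqrt(87)) and (-sqrt(87), sqrt(87))
Maximum xy = 87 at (sqrt(87), sqrt(87)) and (-sqrt(87), -sqrt(87))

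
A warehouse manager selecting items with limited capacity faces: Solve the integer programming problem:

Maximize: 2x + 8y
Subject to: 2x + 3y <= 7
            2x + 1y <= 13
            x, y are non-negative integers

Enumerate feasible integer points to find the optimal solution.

Constraint 1: 2x + 3y <= 7
Constraint 2: 2x + 1y <= 13
Feasible x range (need y >= 0): 0 <= x <= min(7/2, 13/2) => x in {0, ..., 3}.
Enumerate feasible integer points row by row (the coefficient of y is 8 > 0, so for each x the largest feasible y gives the best value):
  x = 0: y <= min((7 - 2*0)/3, (13 - 2*0)/1) => y in {0, ..., 2}; best 2*0 + 8*2 = 16
  x = 1: y <= min((7 - 2*1)/3, (13 - 2*1)/1) => y in {0, ..., 1}; best 2*1 + 8*1 = 10
  x = 2: y <= min((7 - 2*2)/3, (13 - 2*2)/1) => y in {0, ..., 1}; best 2*2 + 8*1 = 12
  x = 3: y <= min((7 - 2*3)/3, (13 - 2*3)/1) => y in {0}; best 2*3 + 8*0 = 6
The maximum 2x + 8y = 16 is achieved at x = 0, y = 2.
Check: 2*0 + 3*2 = 6 <= 7 and 2*0 + 1*2 = 2 <= 13.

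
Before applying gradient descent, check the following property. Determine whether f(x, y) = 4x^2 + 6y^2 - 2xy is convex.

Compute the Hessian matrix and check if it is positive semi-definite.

f(x,y) = 4x^2 + 6y^2 - 2xy
Hessian H = [[8, -2], [-2, 12]]
trace(H) = 20, det(H) = 92
Eigenvalues: (20 +/- sqrt(32)) / 2 = 12.83, 7.172
Since both eigenvalues > 0, f is convex.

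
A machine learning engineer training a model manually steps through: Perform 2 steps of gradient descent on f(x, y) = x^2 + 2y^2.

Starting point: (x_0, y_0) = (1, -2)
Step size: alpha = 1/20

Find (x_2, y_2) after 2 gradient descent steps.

f(x,y) = x^2 + 2y^2
grad_x = 2x + 0y, grad_y = 4y + 0x
Step 1: grad = (2, -8), (9/10, -8/5)
Step 2: grad = (9/5, -32/5), (81/100, -32/25)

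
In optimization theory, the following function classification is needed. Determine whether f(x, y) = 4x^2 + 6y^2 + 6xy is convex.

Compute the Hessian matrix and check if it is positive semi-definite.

f(x,y) = 4x^2 + 6y^2 + 6xy
Hessian H = [[8, 6], [6, 12]]
trace(H) = 20, det(H) = 60
Eigenvalues: (20 +/- sqrt(160)) / 2 = 16.32, 3.675
Since both eigenvalues > 0, f is convex.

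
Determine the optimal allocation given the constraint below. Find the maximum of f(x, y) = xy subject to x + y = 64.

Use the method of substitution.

Substitute y = 64 - x into f(x,y) = xy:
g(x) = x(64 - x) = 64x - x^2
g'(x) = 64 - 2x = 0  =>  x = 32
y = 64 - 32 = 32
Maximum value = 32 * 32 = 1024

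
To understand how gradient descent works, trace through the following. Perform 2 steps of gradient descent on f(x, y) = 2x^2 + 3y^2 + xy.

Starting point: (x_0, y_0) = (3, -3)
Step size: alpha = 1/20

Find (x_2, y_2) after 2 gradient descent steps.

f(x,y) = 2x^2 + 3y^2 + xy
grad_x = 4x + 1y, grad_y = 6y + 1x
Step 1: grad = (9, -15), (51/20, -9/4)
Step 2: grad = (159/20, -219/20), (861/400, -681/400)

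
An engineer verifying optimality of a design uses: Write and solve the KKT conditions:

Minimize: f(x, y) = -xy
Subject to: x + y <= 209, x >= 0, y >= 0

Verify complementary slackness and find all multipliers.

Problem: min -xy s.t. x + y <= 209 (multiplier lambda), x >= 0 (mu_x), y >= 0 (mu_y)
KKT stationarity: -y + lambda - mu_x = 0, -x + lambda - mu_y = 0, with lambda, mu_x, mu_y >= 0
Complementary slackness: lambda*(x + y - 209) = 0, mu_x*x = 0, mu_y*y = 0
If lambda = 0: y = -mu_x <= 0 and x = -mu_y <= 0 force x = y = 0 with f = 0; but x = y = 209/2 is feasible with f = -43681/4 < 0, so this is not the minimum. Hence lambda > 0 and x + y = 209.
Try x > 0, y > 0 (so mu_x = mu_y = 0): y = lambda, x = lambda => x = y = lambda
x + y = 209 => 2*lambda = 209 => lambda = 209/2
x* = y* = 209/2 > 0, consistent with mu_x = mu_y = 0.
(Any feasible point with x = 0 or y = 0 has f = 0 > -43681/4, so the minimum is not on those boundaries.)
min(-xy) = -43681/4 (i.e. max xy = 43681/4)
Multipliers: lambda = 209/2, mu_x = 0, mu_y = 0
Complementary slackness: lambda*(x + y - 209) = 209/2*(209/2 + 209/2 - 209) = 0, mu_x*x = 0*209/2 = 0, mu_y*y = 0*209/2 = 0. Satisfied.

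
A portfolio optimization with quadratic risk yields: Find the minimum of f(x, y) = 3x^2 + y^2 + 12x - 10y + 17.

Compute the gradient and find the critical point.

f(x,y) = 3x^2 + y^2 + 12x - 10y + 17
df/dx = 6x + (12) = 0  =>  x = -2
df/dy = 2y + (-10) = 0  =>  y = 5
f(-2, 5) = 3*(-2)^2 + 1*(5)^2 + 12*(-2) + -10*(5) + 17 = -20
Hessian is diagonal with entries 6, 2 > 0, so this is a minimum.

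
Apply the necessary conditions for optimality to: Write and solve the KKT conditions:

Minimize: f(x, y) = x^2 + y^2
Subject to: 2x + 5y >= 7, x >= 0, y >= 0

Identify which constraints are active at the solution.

KKT conditions for min x^2 + y^2 s.t. 2x + 5y >= 7, x >= 0, y >= 0:
Stationarity: 2x = mu*2 + mu_x, 2y = mu*5 + mu_y, with mu, mu_x, mu_y >= 0
Complementary slackness: mu*(2x + 5y - 7) = 0, mu_x*x = 0, mu_y*y = 0
(0, 0) is infeasible (2*0 + 5*0 < 7), so if mu = 0 stationarity would force x = mu_x/2 >= 0, y = mu_y/2 >= 0 with mu_x*x = mu_y*y = 0, i.e. x = y = 0: contradiction. Hence mu > 0 and 2x + 5y = 7 is active.
Try x > 0, y > 0 (so mu_x = mu_y = 0): x = 2*mu/2, y = 5*mu/2
Substitute: 2*(2*mu/2) + 5*(5*mu/2) = 7
  mu*29/2 = 7 => mu = 14/29
x* = 14/29 > 0, y* = 35/29 > 0, consistent with mu_x = mu_y = 0.
f is convex and the constraints are linear, so this KKT point is the global minimum.
f* = 49/29
Active constraints: 2x + 5y >= 7 (holds with equality, mu = 14/29 > 0); x >= 0 and y >= 0 are inactive (mu_x = mu_y = 0).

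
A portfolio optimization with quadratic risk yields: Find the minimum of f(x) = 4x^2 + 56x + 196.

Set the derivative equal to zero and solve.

f(x) = 4x^2 + 56x + 196
f'(x) = 8x + (56) = 0
x = -56/8 = -7
f(-7) = 0
Since f''(x) = 8 > 0, this is a minimum.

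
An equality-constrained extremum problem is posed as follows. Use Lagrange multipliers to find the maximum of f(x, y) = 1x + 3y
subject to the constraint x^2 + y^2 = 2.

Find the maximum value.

Set up Lagrange conditions: grad f = lambda * grad g
  1 = 2*lambda*x
  3 = 2*lambda*y
From these: x/y = 1/3, so x = 1t, y = 3t for some t.
Substitute into constraint: (1t)^2 + (3t)^2 = 2
  t^2 * 10 = 2
  t = sqrt(2/10)
Maximum = 1*x + 3*y = (1^2 + 3^2)*t = 10 * sqrt(2/10) = sqrt(20)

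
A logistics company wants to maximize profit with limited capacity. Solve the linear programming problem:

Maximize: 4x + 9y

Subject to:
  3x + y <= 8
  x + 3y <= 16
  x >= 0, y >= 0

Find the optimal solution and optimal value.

Feasible vertices: (0, 0), (0, 16/3), (1, 5), (8/3, 0)
Objective 4x + 9y at each:
  (0, 0): 0
  (0, 16/3): 48
  (1, 5): 49
  (8/3, 0): 32/3
Maximum is 49 at (1, 5).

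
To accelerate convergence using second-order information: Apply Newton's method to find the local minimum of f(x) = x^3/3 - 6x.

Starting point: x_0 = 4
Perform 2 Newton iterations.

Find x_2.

f(x) = x^3/3 - 6x
f'(x) = x^2 - 6, f''(x) = 2x
Newton update: x_{n+1} = x_n - (x_n^2 - 6)/(2*x_n)
Step 1: x_0 = 4, f'=10, f''=8, x_1 = 11/4
Step 2: x_1 = 11/4, f'=25/16, f''=11/2, x_2 = 217/88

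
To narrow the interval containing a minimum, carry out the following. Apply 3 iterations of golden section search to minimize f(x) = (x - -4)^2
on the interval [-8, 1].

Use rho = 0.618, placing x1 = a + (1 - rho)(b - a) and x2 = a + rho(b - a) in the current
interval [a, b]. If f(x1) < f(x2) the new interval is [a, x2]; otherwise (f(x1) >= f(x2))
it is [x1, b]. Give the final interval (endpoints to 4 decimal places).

Golden section search for min of f(x) = (x - -4)^2 on [-8, 1].
Each step: x1 = a + (1 - rho)(b - a), x2 = a + rho(b - a); if f(x1) < f(x2) keep [a, x2], otherwise keep [x1, b].
Step 1: [-8.0000, 1.0000], x1=-4.5620 (f=0.3158), x2=-2.4380 (f=2.4398); f(x1) < f(x2) => keep [-8.0000, -2.4380]
Step 2: [-8.0000, -2.4380], x1=-5.8753 (f=3.5168), x2=-4.5627 (f=0.3166); f(x1) > f(x2) => keep [-5.8753, -2.4380]
Step 3: [-5.8753, -2.4380], x1=-4.5623 (f=0.3161), x2=-3.7511 (f=0.0620); f(x1) > f(x2) => keep [-4.5623, -2.4380]
Final interval: [-4.5623, -2.4380]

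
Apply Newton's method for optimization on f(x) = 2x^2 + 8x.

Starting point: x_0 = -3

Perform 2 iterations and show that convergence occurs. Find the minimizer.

f(x) = 2x^2 + 8x, f'(x) = 4x + (8), f''(x) = 4
Step 1: f'(-3) = -4, x_1 = -3 - -4/4 = -2
Step 2: f'(-2) = 0, x_2 = -2 (converged)
Newton's method converges in 1 step for quadratics.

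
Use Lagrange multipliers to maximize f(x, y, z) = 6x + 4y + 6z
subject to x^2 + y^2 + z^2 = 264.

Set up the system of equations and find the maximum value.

Lagrange conditions: 6 = 2*lambda*x, 4 = 2*lambda*y, 6 = 2*lambda*z
So x:6 = y:4 = z:6, i.e. x = 6t, y = 4t, z = 6t
Constraint: t^2*(6^2 + 4^2 + 6^2) = 264
  t^2 * 88 = 264  =>  t = sqrt(3)
Maximum = 6*6t + 4*4t + 6*6t = 88*sqrt(3) = sqrt(23232)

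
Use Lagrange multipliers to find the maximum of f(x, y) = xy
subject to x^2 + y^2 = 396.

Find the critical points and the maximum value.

Lagrange conditions: y = 2*lambda*x and x = 2*lambda*y
If x = 0 then y = 0, violating the constraint, so x, y != 0.
Dividing: y/x = x/y => x^2 = y^2 => y = x or y = -x
Constraint: 2x^2 = 396 => x^2 = 198 => x = +/-sqrt(198)
Critical points: (sqrt(198), sqrt(198)), (-sqrt(198), -sqrt(198)), (sqrt(198), -sqrt(198)), (-sqrt(198), sqrt(198))
  y = x:  xy = x^2 = 198  at (sqrt(198), sqrt(198)) and (-sqrt(198), -sqrt(198))
  y = -x: xy = -x^2 = -198 at (sqrt(198), -sqrt(198)) and (-sqrt(198), sqrt(198))
Maximum xy = 198 at (sqrt(198), sqrt(198)) and (-sqrt(198), -sqrt(198))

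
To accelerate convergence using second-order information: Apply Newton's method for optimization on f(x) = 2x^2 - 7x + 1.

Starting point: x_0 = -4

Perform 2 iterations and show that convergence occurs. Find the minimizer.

f(x) = 2x^2 - 7x + 1, f'(x) = 4x + (-7), f''(x) = 4
Step 1: f'(-4) = -23, x_1 = -4 - -23/4 = 7/4
Step 2: f'(7/4) = 0, x_2 = 7/4 (converged)
Newton's method converges in 1 step for quadratics.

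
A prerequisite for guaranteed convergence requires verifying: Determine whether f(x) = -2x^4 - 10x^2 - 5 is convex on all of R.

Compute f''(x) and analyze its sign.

f(x) = -2x^4 - 10x^2 - 5
f'(x) = -8x^3 + -20x
f''(x) = -24x^2 + -20
f''(x) = -24x^2 + -20 <= -20 < 0 for all x
Therefore, f is concave on R.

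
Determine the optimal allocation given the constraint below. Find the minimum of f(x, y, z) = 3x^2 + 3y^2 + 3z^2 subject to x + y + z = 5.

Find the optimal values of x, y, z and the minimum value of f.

Using Lagrange multipliers on f = 3x^2 + 3y^2 + 3z^2 with constraint x + y + z = 5:
Conditions: 2*3*x = lambda, 2*3*y = lambda, 2*3*z = lambda
So x = lambda/6, y = lambda/6, z = lambda/6
Substituting into constraint: lambda * (1/2) = 5
lambda = 10
x = 5/3, y = 5/3, z = 5/3
Minimum value = 25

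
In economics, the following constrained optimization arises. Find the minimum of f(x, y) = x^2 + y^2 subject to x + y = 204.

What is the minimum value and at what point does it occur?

Substitute y = 204 - x into f(x,y) = x^2 + y^2:
g(x) = x^2 + (204 - x)^2 = 2x^2 - 408x + 41616
g'(x) = 4x - 408 = 0  =>  x = 102
y = 204 - 102 = 102
Minimum value = 102^2 + 102^2 = 20808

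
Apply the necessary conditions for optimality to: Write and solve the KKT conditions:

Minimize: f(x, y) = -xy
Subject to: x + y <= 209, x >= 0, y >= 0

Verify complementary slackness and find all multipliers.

Problem: min -xy s.t. x + y <= 209 (multiplier lambda), x >= 0 (mu_x), y >= 0 (mu_y)
KKT stationarity: -y + lambda - mu_x = 0, -x + lambda - mu_y = 0, with lambda, mu_x, mu_y >= 0
Complementary slackness: lambda*(x + y - 209) = 0, mu_x*x = 0, mu_y*y = 0
If lambda = 0: y = -mu_x <= 0 and x = -mu_y <= 0 force x = y = 0 with f = 0; but x = y = 209/2 is feasible with f = -43681/4 < 0, so this is not the minimum. Hence lambda > 0 and x + y = 209.
Try x > 0, y > 0 (so mu_x = mu_y = 0): y = lambda, x = lambda => x = y = lambda
x + y = 209 => 2*lambda = 209 => lambda = 209/2
x* = y* = 209/2 > 0, consistent with mu_x = mu_y = 0.
(Any feasible point with x = 0 or y = 0 has f = 0 > -43681/4, so the minimum is not on those boundaries.)
min(-xy) = -43681/4 (i.e. max xy = 43681/4)
Multipliers: lambda = 209/2, mu_x = 0, mu_y = 0
Complementary slackness: lambda*(x + y - 209) = 209/2*(209/2 + 209/2 - 209) = 0, mu_x*x = 0*209/2 = 0, mu_y*y = 0*209/2 = 0. Satisfied.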